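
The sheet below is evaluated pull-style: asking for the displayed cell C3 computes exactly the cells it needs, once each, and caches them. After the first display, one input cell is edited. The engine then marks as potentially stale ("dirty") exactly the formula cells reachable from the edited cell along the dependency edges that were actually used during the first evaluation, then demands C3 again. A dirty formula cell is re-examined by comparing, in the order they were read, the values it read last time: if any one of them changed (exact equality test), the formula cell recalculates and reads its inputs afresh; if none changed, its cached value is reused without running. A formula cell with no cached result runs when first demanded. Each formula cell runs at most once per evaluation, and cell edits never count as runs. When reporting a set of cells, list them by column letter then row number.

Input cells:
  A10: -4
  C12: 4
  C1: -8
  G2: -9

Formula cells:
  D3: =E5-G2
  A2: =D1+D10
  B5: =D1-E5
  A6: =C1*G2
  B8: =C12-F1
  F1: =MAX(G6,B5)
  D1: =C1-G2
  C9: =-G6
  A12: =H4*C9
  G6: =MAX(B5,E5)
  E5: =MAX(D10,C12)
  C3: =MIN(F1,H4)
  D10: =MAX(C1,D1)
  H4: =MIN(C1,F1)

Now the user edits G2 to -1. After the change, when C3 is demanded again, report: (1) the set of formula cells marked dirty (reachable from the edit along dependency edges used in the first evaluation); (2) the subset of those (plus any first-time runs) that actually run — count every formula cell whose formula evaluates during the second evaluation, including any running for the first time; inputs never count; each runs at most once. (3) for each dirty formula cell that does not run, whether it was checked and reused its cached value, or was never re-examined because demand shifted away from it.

The edit dirties: B5, C3, D1, D10, E5, F1, G6, H4.
6 formula cells run: B5, D1, D10, E5, F1, G6.
Cache hits after checking: C3, H4.
Note where the cutoff bites: H4 is checked, finds nothing changed, and keeps its cache.

First demand of the output computes:
  D1 = -8 - -9 = 1
  D10 = MAX(-8, 1) = 1
  E5 = MAX(1, 4) = 4
  B5 = 1 - 4 = -3
  G6 = MAX(-3, 4) = 4
  F1 = MAX(4, -3) = 4
  H4 = MIN(-8, 4) = -8
  C3 = MIN(4, -8) = -8

After the edit, cleaning proceeds:
  D1: a read changed (G2 -9->-1) — executes, giving -7.
  D10: a read changed (D1 1->-7) — executes, giving -7.
  E5: a read changed (D10 1->-7) — executes, giving 4 — identical to its old value.
  B5: a read changed (D1 1->-7) — executes, giving -11.
  G6: a read changed (B5 -3->-11) — executes, giving 4 — identical to its old value.
  F1: a read changed (B5 -3->-11) — executes, giving 4 — identical to its old value.
  H4: dirty, but its reads are unchanged (C1 unchanged, F1 unchanged); cached -8 stands.
  C3: dirty, but its reads are unchanged (F1 unchanged, H4 unchanged); cached -8 stands.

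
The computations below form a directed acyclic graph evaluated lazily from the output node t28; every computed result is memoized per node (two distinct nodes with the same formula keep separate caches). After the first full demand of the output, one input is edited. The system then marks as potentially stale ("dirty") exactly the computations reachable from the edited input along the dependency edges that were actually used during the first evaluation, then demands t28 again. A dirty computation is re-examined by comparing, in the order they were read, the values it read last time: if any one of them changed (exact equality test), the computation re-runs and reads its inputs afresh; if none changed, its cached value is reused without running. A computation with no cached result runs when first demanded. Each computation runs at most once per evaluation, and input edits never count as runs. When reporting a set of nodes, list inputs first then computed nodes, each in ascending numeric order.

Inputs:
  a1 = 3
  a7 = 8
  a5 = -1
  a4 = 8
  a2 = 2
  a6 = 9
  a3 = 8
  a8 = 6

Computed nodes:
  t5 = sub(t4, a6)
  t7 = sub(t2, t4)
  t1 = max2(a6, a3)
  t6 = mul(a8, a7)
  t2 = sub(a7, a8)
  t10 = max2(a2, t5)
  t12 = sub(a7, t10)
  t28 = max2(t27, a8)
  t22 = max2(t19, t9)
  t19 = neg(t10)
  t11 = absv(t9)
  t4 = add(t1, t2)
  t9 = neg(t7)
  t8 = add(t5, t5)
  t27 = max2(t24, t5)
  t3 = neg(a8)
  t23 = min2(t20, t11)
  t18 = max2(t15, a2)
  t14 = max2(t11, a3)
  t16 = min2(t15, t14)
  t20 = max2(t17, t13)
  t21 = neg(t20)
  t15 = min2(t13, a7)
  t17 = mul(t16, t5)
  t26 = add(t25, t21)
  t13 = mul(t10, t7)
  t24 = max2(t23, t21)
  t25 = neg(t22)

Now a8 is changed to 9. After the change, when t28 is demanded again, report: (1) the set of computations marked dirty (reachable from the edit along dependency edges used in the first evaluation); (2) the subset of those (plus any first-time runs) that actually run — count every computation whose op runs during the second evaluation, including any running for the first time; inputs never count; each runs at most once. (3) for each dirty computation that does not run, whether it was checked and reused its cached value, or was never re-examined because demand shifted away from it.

First demand of the output computes:
  t1 = max2(9, 8) = 9
  t2 = sub(8, 6) = 2
  t4 = add(9, 2) = 11
  t5 = sub(11, 9) = 2
  t7 = sub(2, 11) = -9
  t9 = neg(-9) = 9
  t10 = max2(2, 2) = 2
  t11 = absv(9) = 9
  t13 = mul(2, -9) = -18
  t14 = max2(9, 8) = 9
  t15 = min2(-18, 8) = -18
  t16 = min2(-18, 9) = -18
  t17 = mul(-18, 2) = -36
  t20 = max2(-36, -18) = -18
  t21 = neg(-18) = 18
  t23 = min2(-18, 9) = -18
  t24 = max2(-18, 18) = 18
  t27 = max2(18, 2) = 18
  t28 = max2(18, 6) = 18

After the edit, cleaning proceeds:
  t2: a read changed (a8 6->9) — executes, giving -1.
  t4: a read changed (t2 2->-1) — executes, giving 8.
  t5: a read changed (t4 11->8) — executes, giving -1.
  t7: a read changed (t2 2->-1; t4 11->8) — executes, giving -9 — identical to its old value.
  t9: dirty, but its reads are unchanged (t7 unchanged); cached 9 stands.
  t10: a read changed (t5 2->-1) — executes, giving 2 — identical to its old value.
  t11: dirty, but its reads are unchanged (t9 unchanged); cached 9 stands.
  t13: dirty, but its reads are unchanged (t10 unchanged, t7 unchanged); cached -18 stands.
  t14: dirty, but its reads are unchanged (t11 unchanged, a3 unchanged); cached 9 stands.
  t15: dirty, but its reads are unchanged (t13 unchanged, a7 unchanged); cached -18 stands.
  t16: dirty, but its reads are unchanged (t15 unchanged, t14 unchanged); cached -18 stands.
  t17: a read changed (t5 2->-1) — executes, giving 18.
  t20: a read changed (t17 -36->18) — executes, giving 18.
  t21: a read changed (t20 -18->18) — executes, giving -18.
  t23: a read changed (t20 -18->18) — executes, giving 9.
  t24: a read changed (t23 -18->9; t21 18->-18) — executes, giving 9.
  t27: a read changed (t24 18->9; t5 2->-1) — executes, giving 9.
  t28: a read changed (t27 18->9; a8 6->9) — executes, giving 9.

Note where the cutoff bites: t9 is checked, finds nothing changed, and keeps its cache.

The edit dirties: t2, t4, t5, t7, t9, t10, t11, t13, t14, t15, t16, t17, t20, t21, t23, t24, t27, t28.
12 computations run: t2, t4, t5, t7, t10, t17, t20, t21, t23, t24, t27, t28.
Cache hits after checking: t9, t11, t13, t14, t15, t16.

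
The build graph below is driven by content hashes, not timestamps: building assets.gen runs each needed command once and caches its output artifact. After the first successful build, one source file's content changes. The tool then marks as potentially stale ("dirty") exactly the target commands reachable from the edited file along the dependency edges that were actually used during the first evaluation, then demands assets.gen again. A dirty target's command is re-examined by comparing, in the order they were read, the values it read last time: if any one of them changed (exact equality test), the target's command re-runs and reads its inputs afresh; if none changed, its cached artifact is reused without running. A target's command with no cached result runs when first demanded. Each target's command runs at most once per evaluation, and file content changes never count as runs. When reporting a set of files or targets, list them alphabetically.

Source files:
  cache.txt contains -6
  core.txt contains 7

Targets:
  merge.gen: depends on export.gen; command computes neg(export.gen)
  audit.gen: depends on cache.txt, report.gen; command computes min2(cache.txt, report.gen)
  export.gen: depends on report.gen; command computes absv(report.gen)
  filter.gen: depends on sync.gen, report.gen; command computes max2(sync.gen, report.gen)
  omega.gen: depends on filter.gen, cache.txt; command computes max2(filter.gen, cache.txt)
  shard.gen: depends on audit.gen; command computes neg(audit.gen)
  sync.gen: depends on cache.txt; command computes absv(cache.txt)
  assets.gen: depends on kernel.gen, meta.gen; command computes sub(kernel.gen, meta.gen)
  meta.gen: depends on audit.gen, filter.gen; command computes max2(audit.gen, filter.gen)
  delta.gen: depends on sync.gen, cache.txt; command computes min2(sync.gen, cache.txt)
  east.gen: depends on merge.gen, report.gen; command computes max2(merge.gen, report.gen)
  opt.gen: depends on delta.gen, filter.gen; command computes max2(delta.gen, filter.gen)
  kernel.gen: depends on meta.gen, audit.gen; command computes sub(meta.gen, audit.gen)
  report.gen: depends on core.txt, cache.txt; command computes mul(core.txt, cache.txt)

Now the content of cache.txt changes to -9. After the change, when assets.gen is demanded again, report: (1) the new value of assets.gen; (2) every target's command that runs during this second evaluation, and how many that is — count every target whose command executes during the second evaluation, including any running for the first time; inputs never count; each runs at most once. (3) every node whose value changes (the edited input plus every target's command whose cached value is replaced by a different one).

Initial pass — values computed on the first demand:
  report.gen = mul(7, -6) = -42
  audit.gen = min2(-6, -42) = -42
  sync.gen = absv(-6) = 6
  filter.gen = max2(6, -42) = 6
  meta.gen = max2(-42, 6) = 6
  kernel.gen = sub(6, -42) = 48
  assets.gen = sub(48, 6) = 42

Second demand — change propagation:
  report.gen: re-runs because cache.txt -6->-9; new result -63.
  audit.gen: re-runs because cache.txt -6->-9; report.gen -42->-63; new result -63.
  sync.gen: re-runs because cache.txt -6->-9; new result 9.
  filter.gen: re-runs because sync.gen 6->9; report.gen -42->-63; new result 9.
  meta.gen: re-runs because audit.gen -42->-63; filter.gen 6->9; new result 9.
  kernel.gen: re-runs because meta.gen 6->9; audit.gen -42->-63; new result 72.
  assets.gen: re-runs because kernel.gen 48->72; meta.gen 6->9; new result 63.

assets.gen now evaluates to 63.
Run set: assets.gen, audit.gen, filter.gen, kernel.gen, meta.gen, report.gen, sync.gen (7 run).
Changed values: assets.gen, audit.gen, cache.txt, filter.gen, kernel.gen, meta.gen, report.gen, sync.gen.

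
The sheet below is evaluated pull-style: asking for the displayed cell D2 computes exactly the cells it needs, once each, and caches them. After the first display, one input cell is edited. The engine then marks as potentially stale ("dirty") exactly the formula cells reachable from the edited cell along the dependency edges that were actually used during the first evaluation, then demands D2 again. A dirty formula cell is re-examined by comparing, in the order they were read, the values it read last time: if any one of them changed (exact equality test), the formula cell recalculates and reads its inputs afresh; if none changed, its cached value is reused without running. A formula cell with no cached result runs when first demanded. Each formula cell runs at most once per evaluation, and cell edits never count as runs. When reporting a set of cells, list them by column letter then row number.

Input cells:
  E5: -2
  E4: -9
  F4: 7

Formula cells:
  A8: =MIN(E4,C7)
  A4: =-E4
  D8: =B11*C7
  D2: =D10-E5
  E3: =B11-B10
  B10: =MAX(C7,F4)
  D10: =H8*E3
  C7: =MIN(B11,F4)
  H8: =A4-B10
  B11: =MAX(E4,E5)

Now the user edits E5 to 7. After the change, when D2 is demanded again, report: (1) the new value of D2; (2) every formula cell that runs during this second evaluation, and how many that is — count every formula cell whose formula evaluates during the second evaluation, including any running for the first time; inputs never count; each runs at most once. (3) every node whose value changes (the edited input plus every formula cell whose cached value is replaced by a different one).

First demand of the output computes:
  A4 = -(-9) = 9
  B11 = MAX(-9, -2) = -2
  C7 = MIN(-2, 7) = -2
  B10 = MAX(-2, 7) = 7
  E3 = -2 - 7 = -9
  H8 = 9 - 7 = 2
  D10 = 2 * -9 = -18
  D2 = -18 - -2 = -16

After the edit, cleaning proceeds:
  B11: a read changed (E5 -2->7) — executes, giving 7.
  C7: a read changed (B11 -2->7) — executes, giving 7.
  B10: a read changed (C7 -2->7) — executes, giving 7 — identical to its old value.
  E3: a read changed (B11 -2->7) — executes, giving 0.
  H8: dirty, but its reads are unchanged (A4 unchanged, B10 unchanged); cached 2 stands.
  D10: a read changed (E3 -9->0) — executes, giving 0.
  D2: a read changed (D10 -18->0; E5 -2->7) — executes, giving -7.

Note where the cutoff bites: H8 is checked, finds nothing changed, and keeps its cache.

Demanding D2 again yields -7.
6 formula cells run: B10, B11, C7, D2, D10, E3.
The nodes whose values change: B11, C7, D2, D10, E3, E5.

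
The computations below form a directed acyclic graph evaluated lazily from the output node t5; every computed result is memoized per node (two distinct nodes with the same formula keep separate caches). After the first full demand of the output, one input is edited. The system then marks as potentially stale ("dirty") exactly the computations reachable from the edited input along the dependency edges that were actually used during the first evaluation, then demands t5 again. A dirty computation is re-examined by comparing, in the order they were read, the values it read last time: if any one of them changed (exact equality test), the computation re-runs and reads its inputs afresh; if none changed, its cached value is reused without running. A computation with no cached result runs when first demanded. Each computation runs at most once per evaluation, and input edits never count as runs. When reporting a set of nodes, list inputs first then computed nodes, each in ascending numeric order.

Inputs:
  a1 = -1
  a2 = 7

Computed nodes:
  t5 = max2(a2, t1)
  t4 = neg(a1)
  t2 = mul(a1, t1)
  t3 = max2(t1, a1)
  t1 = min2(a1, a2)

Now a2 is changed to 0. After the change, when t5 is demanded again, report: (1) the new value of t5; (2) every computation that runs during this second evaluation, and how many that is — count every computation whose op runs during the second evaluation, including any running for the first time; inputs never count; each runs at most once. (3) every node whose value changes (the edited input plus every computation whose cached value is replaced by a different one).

Demanding t5 again yields 0.
2 computations run: t1, t5.
The nodes whose values change: a2, t5.

First demand of the output computes:
  t1 = min2(-1, 7) = -1
  t5 = max2(7, -1) = 7

After the edit, cleaning proceeds:
  t1: a read changed (a2 7->0) — executes, giving -1 — identical to its old value.
  t5: a read changed (a2 7->0) — executes, giving 0.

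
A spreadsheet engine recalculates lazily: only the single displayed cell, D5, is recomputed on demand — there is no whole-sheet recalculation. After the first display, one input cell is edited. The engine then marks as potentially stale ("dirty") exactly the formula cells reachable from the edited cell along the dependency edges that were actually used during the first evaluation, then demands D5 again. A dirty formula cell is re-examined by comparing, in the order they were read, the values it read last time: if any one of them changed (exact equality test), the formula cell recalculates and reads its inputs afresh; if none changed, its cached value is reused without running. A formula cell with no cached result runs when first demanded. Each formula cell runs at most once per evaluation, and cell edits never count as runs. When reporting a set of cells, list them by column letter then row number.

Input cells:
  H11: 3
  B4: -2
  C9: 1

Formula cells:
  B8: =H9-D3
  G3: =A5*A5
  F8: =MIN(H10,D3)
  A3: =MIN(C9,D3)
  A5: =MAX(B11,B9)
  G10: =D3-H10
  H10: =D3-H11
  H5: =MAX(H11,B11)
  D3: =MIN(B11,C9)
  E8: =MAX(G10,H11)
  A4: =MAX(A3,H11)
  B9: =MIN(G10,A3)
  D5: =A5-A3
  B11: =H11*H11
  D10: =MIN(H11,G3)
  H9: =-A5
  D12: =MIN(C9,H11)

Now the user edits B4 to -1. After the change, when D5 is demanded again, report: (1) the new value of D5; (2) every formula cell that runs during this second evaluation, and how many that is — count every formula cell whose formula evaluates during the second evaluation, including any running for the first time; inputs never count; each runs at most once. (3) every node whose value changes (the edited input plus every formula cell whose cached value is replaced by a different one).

New value of D5: 8.
Formula cells that run: none — 0 in total.
Values that change: B4.
Key observation: B4 is never demanded by the output, so the edit triggers no recomputation at all.

First evaluation (everything demanded from the output):
  B11 = 3 * 3 = 9
  D3 = MIN(9, 1) = 1
  A3 = MIN(1, 1) = 1
  H10 = 1 - 3 = -2
  G10 = 1 - -2 = 3
  B9 = MIN(3, 1) = 1
  A5 = MAX(9, 1) = 9
  D5 = 9 - 1 = 8

Propagation after the edit:
  B4 feeds no computation that the output demands — nothing is marked dirty and nothing runs.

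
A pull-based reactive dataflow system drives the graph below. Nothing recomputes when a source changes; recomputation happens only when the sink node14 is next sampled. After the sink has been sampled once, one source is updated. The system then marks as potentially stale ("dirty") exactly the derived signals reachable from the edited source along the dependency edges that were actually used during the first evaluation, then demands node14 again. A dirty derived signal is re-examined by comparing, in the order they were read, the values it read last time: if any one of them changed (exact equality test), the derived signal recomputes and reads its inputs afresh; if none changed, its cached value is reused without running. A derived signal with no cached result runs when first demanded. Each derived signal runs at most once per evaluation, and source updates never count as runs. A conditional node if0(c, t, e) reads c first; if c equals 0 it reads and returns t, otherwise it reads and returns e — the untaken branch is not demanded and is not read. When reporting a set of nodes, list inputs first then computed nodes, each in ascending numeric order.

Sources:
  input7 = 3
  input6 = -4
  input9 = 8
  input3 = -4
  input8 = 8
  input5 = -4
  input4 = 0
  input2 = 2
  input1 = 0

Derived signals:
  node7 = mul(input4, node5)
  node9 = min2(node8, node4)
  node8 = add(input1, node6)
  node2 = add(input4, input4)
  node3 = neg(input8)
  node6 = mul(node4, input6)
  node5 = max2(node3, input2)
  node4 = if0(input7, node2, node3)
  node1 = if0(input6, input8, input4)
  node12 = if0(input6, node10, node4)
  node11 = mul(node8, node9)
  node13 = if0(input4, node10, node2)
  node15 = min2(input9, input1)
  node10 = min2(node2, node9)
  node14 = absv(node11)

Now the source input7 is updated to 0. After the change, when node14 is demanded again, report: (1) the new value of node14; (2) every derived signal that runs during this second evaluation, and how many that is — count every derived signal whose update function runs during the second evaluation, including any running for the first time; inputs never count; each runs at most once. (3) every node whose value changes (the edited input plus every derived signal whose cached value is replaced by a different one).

First evaluation (everything demanded from the output):
  node3 = neg(8) = -8
  node4 = if0(input7=3 -> else branch node3) = -8
  node6 = mul(-8, -4) = 32
  node8 = add(0, 32) = 32
  node9 = min2(32, -8) = -8
  node11 = mul(32, -8) = -256
  node14 = absv(-256) = 256

Propagation after the edit:
  node2: demanded for the first time — runs, produces 0.
  node4: runs — input7 3->0; result 0.
  node6: runs — node4 -8->0; result 0.
  node8: runs — node6 32->0; result 0.
  node9: runs — node8 32->0; node4 -8->0; result 0.
  node11: runs — node8 32->0; node9 -8->0; result 0.
  node14: runs — node11 -256->0; result 0.

Key observation: a condition flipped, so demand reaches new nodes — node2 runs for the first time.

New value of node14: 0.
Derived signals that run: node2, node4, node6, node8, node9, node11, node14 — 7 in total.
Values that change: input7, node4, node6, node8, node9, node11, node14.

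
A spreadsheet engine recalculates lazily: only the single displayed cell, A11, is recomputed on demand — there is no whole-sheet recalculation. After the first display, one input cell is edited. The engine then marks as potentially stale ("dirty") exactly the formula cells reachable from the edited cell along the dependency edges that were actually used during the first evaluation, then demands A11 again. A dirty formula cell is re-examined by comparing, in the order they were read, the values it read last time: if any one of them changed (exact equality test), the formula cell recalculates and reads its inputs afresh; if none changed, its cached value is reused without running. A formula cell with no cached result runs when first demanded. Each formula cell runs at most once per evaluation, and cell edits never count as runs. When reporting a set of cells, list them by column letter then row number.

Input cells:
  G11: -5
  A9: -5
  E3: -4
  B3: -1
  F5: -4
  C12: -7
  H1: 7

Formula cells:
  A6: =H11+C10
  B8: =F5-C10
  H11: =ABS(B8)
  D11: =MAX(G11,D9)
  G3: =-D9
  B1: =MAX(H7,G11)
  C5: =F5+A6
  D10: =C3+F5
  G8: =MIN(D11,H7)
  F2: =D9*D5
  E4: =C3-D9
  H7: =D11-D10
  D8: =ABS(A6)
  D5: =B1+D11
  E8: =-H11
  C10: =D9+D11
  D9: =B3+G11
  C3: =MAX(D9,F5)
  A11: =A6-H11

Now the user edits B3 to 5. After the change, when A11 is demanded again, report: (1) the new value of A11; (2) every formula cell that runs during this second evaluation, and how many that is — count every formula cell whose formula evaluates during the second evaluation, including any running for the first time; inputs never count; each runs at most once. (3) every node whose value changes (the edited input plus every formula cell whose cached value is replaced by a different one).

New value of A11: 0.
Formula cells that run: A6, A11, B8, C10, D9, D11, H11 — 7 in total.
Values that change: A6, A11, B3, B8, C10, D9, D11, H11.

First evaluation (everything demanded from the output):
  D9 = -1 + -5 = -6
  D11 = MAX(-5, -6) = -5
  C10 = -6 + -5 = -11
  B8 = -4 - -11 = 7
  H11 = ABS(7) = 7
  A6 = 7 + -11 = -4
  A11 = -4 - 7 = -11

Propagation after the edit:
  D9: runs — B3 -1->5; result 0.
  D11: runs — D9 -6->0; result 0.
  C10: runs — D9 -6->0; D11 -5->0; result 0.
  B8: runs — C10 -11->0; result -4.
  H11: runs — B8 7->-4; result 4.
  A6: runs — H11 7->4; C10 -11->0; result 4.
  A11: runs — A6 -4->4; H11 7->4; result 0.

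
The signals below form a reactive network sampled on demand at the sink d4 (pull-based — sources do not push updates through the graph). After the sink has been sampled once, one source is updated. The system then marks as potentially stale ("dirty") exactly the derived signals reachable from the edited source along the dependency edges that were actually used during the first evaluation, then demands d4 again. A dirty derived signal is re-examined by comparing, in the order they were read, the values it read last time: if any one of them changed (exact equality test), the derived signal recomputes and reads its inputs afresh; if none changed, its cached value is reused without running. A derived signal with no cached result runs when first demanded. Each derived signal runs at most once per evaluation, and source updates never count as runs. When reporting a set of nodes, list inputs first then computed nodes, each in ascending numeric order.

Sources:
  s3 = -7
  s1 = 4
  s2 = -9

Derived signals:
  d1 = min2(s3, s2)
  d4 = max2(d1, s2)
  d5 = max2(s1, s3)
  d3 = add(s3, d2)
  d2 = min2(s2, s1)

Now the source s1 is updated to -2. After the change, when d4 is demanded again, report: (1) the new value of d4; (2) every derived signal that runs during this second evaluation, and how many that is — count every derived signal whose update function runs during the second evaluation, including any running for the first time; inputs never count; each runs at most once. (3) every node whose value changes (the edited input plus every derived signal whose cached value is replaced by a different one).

Initial pass — values computed on the first demand:
  d1 = min2(-7, -9) = -9
  d4 = max2(-9, -9) = -9

Second demand — change propagation:
  no demanded computation ever read s1, so the edit dirties nothing and nothing runs.

The important point: nothing the output needs ever reads s1, so the edit is invisible to it.

d4 now evaluates to -9.
Run set: none (0 run).
Changed values: s1.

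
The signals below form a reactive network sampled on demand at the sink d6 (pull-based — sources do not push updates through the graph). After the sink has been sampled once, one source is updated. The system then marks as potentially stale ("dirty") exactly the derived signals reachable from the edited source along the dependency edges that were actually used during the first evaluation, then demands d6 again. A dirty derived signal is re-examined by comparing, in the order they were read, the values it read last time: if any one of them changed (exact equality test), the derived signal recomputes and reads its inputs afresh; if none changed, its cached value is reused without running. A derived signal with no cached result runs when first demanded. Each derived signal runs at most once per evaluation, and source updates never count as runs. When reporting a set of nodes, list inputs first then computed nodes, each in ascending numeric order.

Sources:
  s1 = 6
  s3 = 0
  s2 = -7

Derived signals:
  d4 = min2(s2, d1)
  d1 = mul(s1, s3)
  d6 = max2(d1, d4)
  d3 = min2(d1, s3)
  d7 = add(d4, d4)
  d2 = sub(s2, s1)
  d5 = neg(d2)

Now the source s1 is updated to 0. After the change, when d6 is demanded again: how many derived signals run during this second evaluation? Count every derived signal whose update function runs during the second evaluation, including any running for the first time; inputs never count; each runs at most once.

Run set: d1 (1 run).
The important point: d1 recomputes to an identical value, and the output ends up unchanged.

Initial pass — values computed on the first demand:
  d1 = mul(6, 0) = 0
  d4 = min2(-7, 0) = -7
  d6 = max2(0, -7) = 0

Second demand — change propagation:
  d1: re-runs because s1 6->0; new result 0 (unchanged).
  d4: re-examined; everything it read last time is the same (s2 unchanged, d1 unchanged) — cache -7 kept, no run.
  d6: re-examined; everything it read last time is the same (d1 unchanged, d4 unchanged) — cache 0 kept, no run.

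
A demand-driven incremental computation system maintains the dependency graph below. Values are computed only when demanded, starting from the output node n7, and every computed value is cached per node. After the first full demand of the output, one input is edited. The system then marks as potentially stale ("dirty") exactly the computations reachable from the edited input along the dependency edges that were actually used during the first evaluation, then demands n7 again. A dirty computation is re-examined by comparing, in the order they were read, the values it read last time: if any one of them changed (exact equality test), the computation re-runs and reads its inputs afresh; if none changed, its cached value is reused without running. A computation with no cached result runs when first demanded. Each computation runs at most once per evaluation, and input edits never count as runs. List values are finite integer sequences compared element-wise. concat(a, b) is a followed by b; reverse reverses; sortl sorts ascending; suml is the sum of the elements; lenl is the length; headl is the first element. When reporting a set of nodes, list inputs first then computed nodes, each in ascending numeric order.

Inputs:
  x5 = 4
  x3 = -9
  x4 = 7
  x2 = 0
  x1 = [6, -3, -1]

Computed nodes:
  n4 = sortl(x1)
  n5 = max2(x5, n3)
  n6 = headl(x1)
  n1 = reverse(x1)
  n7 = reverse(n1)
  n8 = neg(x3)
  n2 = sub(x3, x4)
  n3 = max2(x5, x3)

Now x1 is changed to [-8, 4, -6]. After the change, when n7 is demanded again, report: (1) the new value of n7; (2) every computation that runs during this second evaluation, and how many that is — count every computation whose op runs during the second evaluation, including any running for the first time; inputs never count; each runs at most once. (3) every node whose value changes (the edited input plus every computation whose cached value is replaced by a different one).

New value of n7: [-8, 4, -6].
Computations that run: n1, n7 — 2 in total.
Values that change: x1, n1, n7.

First evaluation (everything demanded from the output):
  n1 = reverse([6, -3, -1]) = [-1, -3, 6]
  n7 = reverse([-1, -3, 6]) = [6, -3, -1]

Propagation after the edit:
  n1: runs — x1 [6, -3, -1]->[-8, 4, -6]; result [-6, 4, -8].
  n7: runs — n1 [-1, -3, 6]->[-6, 4, -8]; result [-8, 4, -6].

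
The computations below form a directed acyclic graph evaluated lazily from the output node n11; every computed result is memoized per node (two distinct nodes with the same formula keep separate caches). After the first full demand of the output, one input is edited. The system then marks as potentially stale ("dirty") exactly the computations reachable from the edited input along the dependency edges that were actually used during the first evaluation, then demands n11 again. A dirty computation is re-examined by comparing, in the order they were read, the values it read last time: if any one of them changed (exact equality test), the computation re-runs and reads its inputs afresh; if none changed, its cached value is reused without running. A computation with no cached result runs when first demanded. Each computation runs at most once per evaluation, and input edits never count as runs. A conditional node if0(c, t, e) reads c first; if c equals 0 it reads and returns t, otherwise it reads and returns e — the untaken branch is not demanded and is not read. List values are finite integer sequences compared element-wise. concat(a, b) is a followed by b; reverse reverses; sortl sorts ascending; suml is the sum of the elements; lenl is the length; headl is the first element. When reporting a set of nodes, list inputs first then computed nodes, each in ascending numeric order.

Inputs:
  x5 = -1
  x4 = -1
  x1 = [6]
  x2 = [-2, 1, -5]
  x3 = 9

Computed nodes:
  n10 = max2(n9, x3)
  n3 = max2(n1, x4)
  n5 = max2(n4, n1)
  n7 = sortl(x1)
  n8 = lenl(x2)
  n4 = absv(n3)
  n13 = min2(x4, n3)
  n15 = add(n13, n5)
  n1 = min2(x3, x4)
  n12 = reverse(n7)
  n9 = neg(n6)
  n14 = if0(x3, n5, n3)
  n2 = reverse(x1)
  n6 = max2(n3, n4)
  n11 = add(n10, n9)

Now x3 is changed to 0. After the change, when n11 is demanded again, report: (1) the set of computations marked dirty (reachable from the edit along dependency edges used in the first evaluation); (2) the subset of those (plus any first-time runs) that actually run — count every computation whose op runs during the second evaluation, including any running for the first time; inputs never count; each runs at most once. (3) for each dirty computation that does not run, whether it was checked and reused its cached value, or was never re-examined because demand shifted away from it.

First demand of the output computes:
  n1 = min2(9, -1) = -1
  n3 = max2(-1, -1) = -1
  n4 = absv(-1) = 1
  n6 = max2(-1, 1) = 1
  n9 = neg(1) = -1
  n10 = max2(-1, 9) = 9
  n11 = add(9, -1) = 8

After the edit, cleaning proceeds:
  n1: a read changed (x3 9->0) — executes, giving -1 — identical to its old value.
  n3: dirty, but its reads are unchanged (n1 unchanged, x4 unchanged); cached -1 stands.
  n4: dirty, but its reads are unchanged (n3 unchanged); cached 1 stands.
  n6: dirty, but its reads are unchanged (n3 unchanged, n4 unchanged); cached 1 stands.
  n9: dirty, but its reads are unchanged (n6 unchanged); cached -1 stands.
  n10: a read changed (x3 9->0) — executes, giving 0.
  n11: a read changed (n10 9->0) — executes, giving -1.

Note where the cutoff bites: n3 is checked, finds nothing changed, and keeps its cache.

The edit dirties: n1, n3, n4, n6, n9, n10, n11.
3 computations run: n1, n10, n11.
Cache hits after checking: n3, n4, n6, n9.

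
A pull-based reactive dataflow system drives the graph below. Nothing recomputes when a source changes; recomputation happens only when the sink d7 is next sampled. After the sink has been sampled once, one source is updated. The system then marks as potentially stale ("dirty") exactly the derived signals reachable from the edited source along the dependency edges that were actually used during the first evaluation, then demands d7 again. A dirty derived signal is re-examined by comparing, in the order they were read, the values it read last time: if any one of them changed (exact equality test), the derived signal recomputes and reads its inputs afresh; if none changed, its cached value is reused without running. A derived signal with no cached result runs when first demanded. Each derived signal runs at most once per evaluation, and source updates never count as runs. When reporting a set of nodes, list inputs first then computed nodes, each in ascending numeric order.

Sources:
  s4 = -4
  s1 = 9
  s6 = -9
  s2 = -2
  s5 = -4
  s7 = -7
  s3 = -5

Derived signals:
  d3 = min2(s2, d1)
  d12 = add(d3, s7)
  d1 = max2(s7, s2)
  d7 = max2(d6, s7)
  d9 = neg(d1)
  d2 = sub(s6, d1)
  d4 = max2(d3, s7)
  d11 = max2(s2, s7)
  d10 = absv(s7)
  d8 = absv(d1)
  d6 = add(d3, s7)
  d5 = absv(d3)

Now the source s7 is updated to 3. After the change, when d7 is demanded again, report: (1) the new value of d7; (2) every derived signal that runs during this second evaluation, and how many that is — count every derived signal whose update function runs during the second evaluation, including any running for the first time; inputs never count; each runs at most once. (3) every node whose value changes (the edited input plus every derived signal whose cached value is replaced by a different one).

First evaluation (everything demanded from the output):
  d1 = max2(-7, -2) = -2
  d3 = min2(-2, -2) = -2
  d6 = add(-2, -7) = -9
  d7 = max2(-9, -7) = -7

Propagation after the edit:
  d1: runs — s7 -7->3; result 3.
  d3: runs — d1 -2->3; result -2 (same value as before).
  d6: runs — s7 -7->3; result 1.
  d7: runs — d6 -9->1; s7 -7->3; result 3.

New value of d7: 3.
Derived signals that run: d1, d3, d6, d7 — 4 in total.
Values that change: s7, d1, d6, d7.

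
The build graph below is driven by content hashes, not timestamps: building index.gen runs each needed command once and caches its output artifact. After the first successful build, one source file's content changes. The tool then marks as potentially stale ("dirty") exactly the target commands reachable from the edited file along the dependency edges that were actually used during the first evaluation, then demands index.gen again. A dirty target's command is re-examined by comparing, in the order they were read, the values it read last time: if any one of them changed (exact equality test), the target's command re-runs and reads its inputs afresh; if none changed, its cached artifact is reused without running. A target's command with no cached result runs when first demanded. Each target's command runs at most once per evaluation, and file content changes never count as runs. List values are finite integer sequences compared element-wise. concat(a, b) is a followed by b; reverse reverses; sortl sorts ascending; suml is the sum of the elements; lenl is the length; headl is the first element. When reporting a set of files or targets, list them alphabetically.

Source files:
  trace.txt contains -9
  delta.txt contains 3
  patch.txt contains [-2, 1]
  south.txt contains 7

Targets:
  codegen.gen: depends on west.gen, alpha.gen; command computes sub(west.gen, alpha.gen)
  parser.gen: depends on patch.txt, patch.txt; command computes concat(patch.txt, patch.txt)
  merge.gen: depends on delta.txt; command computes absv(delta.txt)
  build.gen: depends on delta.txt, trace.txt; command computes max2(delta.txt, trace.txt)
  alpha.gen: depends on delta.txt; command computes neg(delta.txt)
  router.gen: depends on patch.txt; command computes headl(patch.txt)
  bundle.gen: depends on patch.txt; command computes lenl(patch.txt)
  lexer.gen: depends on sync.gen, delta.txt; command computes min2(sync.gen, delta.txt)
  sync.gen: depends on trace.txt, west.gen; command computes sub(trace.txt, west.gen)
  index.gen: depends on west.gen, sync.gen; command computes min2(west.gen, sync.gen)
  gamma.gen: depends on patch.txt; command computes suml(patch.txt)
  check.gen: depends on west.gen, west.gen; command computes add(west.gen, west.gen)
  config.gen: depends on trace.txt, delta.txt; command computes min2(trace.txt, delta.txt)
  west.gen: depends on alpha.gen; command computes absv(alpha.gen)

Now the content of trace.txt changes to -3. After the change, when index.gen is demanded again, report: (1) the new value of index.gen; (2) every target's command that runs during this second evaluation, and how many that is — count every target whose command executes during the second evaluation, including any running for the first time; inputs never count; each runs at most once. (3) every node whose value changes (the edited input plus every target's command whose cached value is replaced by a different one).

Initial pass — values computed on the first demand:
  alpha.gen = neg(3) = -3
  west.gen = absv(-3) = 3
  sync.gen = sub(-9, 3) = -12
  index.gen = min2(3, -12) = -12

Second demand — change propagation:
  sync.gen: re-runs because trace.txt -9->-3; new result -6.
  index.gen: re-runs because sync.gen -12->-6; new result -6.

index.gen now evaluates to -6.
Run set: index.gen, sync.gen (2 run).
Changed values: index.gen, sync.gen, trace.txt.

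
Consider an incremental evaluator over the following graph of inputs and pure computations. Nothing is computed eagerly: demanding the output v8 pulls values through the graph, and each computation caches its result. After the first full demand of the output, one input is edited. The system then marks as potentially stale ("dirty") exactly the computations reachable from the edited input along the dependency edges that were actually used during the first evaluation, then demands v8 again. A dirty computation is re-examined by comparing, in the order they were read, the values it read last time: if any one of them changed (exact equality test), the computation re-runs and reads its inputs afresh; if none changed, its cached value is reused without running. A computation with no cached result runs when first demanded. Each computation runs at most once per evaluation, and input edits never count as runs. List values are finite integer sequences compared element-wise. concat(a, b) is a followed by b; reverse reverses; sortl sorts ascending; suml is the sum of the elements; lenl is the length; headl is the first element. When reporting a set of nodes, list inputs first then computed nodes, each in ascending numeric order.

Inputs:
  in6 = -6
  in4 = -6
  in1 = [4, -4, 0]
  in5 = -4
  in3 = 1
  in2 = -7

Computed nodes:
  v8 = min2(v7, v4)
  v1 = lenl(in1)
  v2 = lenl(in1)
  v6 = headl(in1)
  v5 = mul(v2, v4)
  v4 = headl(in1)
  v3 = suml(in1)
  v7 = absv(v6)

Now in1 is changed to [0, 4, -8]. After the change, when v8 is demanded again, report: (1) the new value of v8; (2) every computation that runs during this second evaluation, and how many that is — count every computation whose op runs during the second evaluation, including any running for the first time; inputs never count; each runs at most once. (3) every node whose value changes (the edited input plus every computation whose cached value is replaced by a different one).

v8 now evaluates to 0.
Run set: v4, v6, v7, v8 (4 run).
Changed values: in1, v4, v6, v7, v8.

Initial pass — values computed on the first demand:
  v4 = headl([4, -4, 0]) = 4
  v6 = headl([4, -4, 0]) = 4
  v7 = absv(4) = 4
  v8 = min2(4, 4) = 4

Second demand — change propagation:
  v4: re-runs because in1 [4, -4, 0]->[0, 4, -8]; new result 0.
  v6: re-runs because in1 [4, -4, 0]->[0, 4, -8]; new result 0.
  v7: re-runs because v6 4->0; new result 0.
  v8: re-runs because v7 4->0; v4 4->0; new result 0.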